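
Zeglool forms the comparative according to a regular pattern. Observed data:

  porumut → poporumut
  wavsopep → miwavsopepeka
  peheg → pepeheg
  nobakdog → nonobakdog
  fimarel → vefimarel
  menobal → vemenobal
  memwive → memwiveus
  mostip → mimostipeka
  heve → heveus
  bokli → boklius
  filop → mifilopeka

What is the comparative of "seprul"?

veseprul

"seprul" ends in -l. The stems ending in -l (menobal → vemenobal, fimarel → vefimarel) add the prefix ve-.
The other patterns: stems ending in -p add mi- … -eka around the stem; stems ending in -e or -i add -us; stems ending in -g or -t repeat the first consonant+vowel as a prefix.
So seprul → veseprul.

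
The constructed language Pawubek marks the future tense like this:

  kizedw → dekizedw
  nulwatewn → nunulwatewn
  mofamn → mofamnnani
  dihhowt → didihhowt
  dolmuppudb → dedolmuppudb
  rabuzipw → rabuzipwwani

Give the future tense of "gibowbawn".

gigibowbawn

kizedw and rabuzipw both end in -w yet inflect differently (dekizedw, rabuzipwwani), so the final letter is not what conditions the rule; the second-to-last letter is.
"gibowbawn" has second-to-last letter 'w'. The stems whose second-to-last letter is 'w' (nulwatewn → nunulwatewn, dihhowt → didihhowt) repeat the first consonant+vowel as a prefix.
So gibowbawn → gigibowbawn.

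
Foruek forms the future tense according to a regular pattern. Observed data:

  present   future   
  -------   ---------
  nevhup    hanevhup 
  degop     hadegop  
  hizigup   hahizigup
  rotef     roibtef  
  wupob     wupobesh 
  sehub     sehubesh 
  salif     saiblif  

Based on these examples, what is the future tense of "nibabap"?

"nibabap" ends in -p. The stems ending in -p (nevhup → hanevhup, degop → hadegop, hizigup → hahizigup) add the prefix ha-.
So nibabap → hanibabap.

hanibabap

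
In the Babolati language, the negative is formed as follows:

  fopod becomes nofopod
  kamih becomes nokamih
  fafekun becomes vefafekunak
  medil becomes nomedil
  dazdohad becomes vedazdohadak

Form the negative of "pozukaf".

"pozukaf" has 3 vowels. The stems with 3 vowels (fafekun → vefafekunak, dazdohad → vedazdohadak) add ve- … -ak around the stem.
The other pattern: stems with 2 vowels add the prefix no-.
So pozukaf → vepozukafak.

vepozukafak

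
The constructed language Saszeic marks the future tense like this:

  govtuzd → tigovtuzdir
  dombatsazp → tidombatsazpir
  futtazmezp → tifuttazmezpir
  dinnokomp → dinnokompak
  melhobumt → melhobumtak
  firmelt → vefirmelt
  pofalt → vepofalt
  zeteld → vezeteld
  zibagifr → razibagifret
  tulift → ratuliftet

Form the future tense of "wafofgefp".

rawafofgefpet

dombatsazp and dinnokomp both end in -p yet inflect differently (tidombatsazpir, dinnokompak), so the final letter is not what conditions the rule; the second-to-last letter is.
"wafofgefp" has second-to-last letter 'f'. The stems whose second-to-last letter is 'f' (zibagifr → razibagifret, tulift → ratuliftet) add ra- … -et around the stem.
The other patterns: stems whose second-to-last letter is 'z' add ti- … -ir around the stem; stems whose second-to-last letter is 'm' add -ak; stems whose second-to-last letter is 'l' add the prefix ve-.
So wafofgefp → rawafofgefpet.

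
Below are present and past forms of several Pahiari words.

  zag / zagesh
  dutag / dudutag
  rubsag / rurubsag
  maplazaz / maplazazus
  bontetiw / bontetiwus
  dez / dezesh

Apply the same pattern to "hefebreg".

hefebregus

zag and dutag both end in -g yet inflect differently (zagesh, dudutag), so the final letter is not what conditions the rule; the number of vowels is.
"hefebreg" has 3 vowels. The stems with 3 vowels (maplazaz → maplazazus, bontetiw → bontetiwus) add -us.
The other patterns: stems with 1 vowel add -esh; stems with 2 vowels repeat the first consonant+vowel as a prefix.
So hefebreg → hefebregus.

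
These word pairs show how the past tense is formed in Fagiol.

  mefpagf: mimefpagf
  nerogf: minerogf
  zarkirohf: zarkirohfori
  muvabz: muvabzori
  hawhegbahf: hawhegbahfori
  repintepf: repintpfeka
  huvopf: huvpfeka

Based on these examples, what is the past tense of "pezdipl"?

"pezdipl" has second-to-last letter 'p'. The stems whose second-to-last letter is 'p' (repintepf → repintpfeka, huvopf → huvpfeka) delete the last vowel and add -eka.
The other patterns: stems whose second-to-last letter is 'g' add the prefix mi-; stems whose second-to-last letter is 'b' or 'h' add -ori.
So pezdipl → pezdpleka.

pezdpleka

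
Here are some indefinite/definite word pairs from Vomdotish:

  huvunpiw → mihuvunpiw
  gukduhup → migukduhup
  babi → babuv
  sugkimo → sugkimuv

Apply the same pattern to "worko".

workuv

"worko" ends in a vowel. The stems ending in a vowel (babi → babuv, sugkimo → sugkimuv) drop the final letter and add -uv.
The other pattern: stems ending in a consonant add the prefix mi-.
So worko → workuv.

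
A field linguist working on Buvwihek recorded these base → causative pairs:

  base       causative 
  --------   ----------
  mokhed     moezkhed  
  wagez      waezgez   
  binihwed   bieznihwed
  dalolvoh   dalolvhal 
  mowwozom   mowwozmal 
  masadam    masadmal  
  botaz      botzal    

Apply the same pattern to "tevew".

wagez and botaz both end in -z yet inflect differently (waezgez, botzal), so the final letter is not what conditions the rule; the last vowel is.
"tevew" has last vowel 'e'. The stems whose last vowel is 'e' (mokhed → moezkhed, wagez → waezgez, binihwed → bieznihwed) insert -ez- after the first vowel.
The other pattern: stems whose last vowel is 'a' or 'o' delete the last vowel and add -al.
So tevew → teezvew.

teezvew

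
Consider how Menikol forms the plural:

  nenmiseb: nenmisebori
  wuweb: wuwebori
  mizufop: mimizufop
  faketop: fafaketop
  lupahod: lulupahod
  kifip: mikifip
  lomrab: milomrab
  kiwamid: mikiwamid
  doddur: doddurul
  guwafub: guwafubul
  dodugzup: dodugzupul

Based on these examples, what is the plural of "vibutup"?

vibutupul

faketop and kifip both end in -p yet inflect differently (fafaketop, mikifip), so the final letter is not what conditions the rule; the last vowel is.
"vibutup" has last vowel 'u'. The stems whose last vowel is 'u' (doddur → doddurul, guwafub → guwafubul, dodugzup → dodugzupul) add -ul.
The other patterns: stems whose last vowel is 'e' add -ori; stems whose last vowel is 'o' repeat the first consonant+vowel as a prefix; stems whose last vowel is 'a' or 'i' add the prefix mi-.
So vibutup → vibutupul.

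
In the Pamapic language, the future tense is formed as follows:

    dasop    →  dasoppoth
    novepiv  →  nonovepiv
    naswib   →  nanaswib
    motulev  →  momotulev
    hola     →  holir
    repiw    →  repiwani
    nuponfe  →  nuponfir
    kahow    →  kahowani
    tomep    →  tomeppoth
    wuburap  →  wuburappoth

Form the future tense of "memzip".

memzippoth

hola and wuburap both have last vowel 'a' yet inflect differently (holir, wuburappoth), so the last vowel is not what conditions the rule; the final letter is.
"memzip" ends in -p. The stems ending in -p (wuburap → wuburappoth, tomep → tomeppoth, dasop → dasoppoth) double the final consonant and add -oth.
The other patterns: stems ending in -a or -e drop the final letter and add -ir; stems ending in -w add -ani; stems ending in -b or -v repeat the first consonant+vowel as a prefix.
So memzip → memzippoth.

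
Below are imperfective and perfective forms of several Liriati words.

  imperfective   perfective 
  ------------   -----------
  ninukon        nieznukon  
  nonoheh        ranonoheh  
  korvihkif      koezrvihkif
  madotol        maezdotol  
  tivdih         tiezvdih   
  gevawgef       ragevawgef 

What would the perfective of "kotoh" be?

gevawgef and korvihkif both end in -f yet inflect differently (ragevawgef, koezrvihkif), so the final letter is not what conditions the rule; the last vowel is.
"kotoh" has last vowel 'o'. The stems whose last vowel is 'o' (madotol → maezdotol, ninukon → nieznukon) insert -ez- after the first vowel.
So kotoh → koeztoh.

koeztoh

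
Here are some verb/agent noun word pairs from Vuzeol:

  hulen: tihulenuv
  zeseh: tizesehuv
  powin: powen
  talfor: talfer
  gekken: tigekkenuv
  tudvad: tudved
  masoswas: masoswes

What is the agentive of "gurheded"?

tigurhededuv

"gurheded" has last vowel 'e'. The stems whose last vowel is 'e' (gekken → tigekkenuv, zeseh → tizesehuv, hulen → tihulenuv) add ti- … -uv around the stem.
The other pattern: stems whose last vowel is 'a', 'i' or 'o' change the last vowel to 'e'.
So gurheded → tigurhededuv.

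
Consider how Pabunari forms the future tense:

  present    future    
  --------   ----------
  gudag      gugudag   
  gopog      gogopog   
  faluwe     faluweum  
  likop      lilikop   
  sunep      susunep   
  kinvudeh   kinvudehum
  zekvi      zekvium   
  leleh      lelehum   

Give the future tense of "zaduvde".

sunep and leleh both have last vowel 'e' yet inflect differently (susunep, lelehum), so the last vowel is not what conditions the rule; the final letter is.
"zaduvde" ends in -e. The one such stem in the data (faluwe → faluweum) adds -um, so the same rule applies.
The other pattern: stems ending in -g or -p repeat the first consonant+vowel as a prefix.
So zaduvde → zaduvdeum.

zaduvdeum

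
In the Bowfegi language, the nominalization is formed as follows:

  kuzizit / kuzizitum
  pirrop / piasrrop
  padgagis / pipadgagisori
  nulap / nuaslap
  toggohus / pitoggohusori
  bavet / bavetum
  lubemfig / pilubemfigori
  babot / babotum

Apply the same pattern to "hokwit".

"hokwit" ends in -t. The stems ending in -t (kuzizit → kuzizitum, bavet → bavetum, babot → babotum) add -um.
So hokwit → hokwitum.

hokwitum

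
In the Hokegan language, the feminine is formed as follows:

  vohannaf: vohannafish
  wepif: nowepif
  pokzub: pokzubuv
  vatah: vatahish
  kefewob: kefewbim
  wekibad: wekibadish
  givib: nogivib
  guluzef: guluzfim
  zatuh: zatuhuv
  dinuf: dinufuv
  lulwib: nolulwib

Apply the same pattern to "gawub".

guluzef and dinuf both end in -f yet inflect differently (guluzfim, dinufuv), so the final letter is not what conditions the rule; the last vowel is.
"gawub" has last vowel 'u'. The stems whose last vowel is 'u' (dinuf → dinufuv, zatuh → zatuhuv, pokzub → pokzubuv) add -uv.
The other patterns: stems whose last vowel is 'e' or 'o' delete the last vowel and add -im; stems whose last vowel is 'i' add the prefix no-; stems whose last vowel is 'a' add -ish.
So gawub → gawubuv.

gawubuv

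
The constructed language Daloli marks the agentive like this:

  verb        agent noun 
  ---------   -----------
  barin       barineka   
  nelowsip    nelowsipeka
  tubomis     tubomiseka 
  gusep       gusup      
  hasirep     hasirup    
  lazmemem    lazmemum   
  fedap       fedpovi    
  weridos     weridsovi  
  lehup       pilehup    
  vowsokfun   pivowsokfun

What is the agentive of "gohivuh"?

nelowsip and gusep both end in -p yet inflect differently (nelowsipeka, gusup), so the final letter is not what conditions the rule; the last vowel is.
"gohivuh" has last vowel 'u'. The stems whose last vowel is 'u' (lehup → pilehup, vowsokfun → pivowsokfun) add the prefix pi-.
The other patterns: stems whose last vowel is 'i' add -eka; stems whose last vowel is 'e' change the last vowel to 'u'; stems whose last vowel is 'a' or 'o' delete the last vowel and add -ovi.
So gohivuh → pigohivuh.

pigohivuh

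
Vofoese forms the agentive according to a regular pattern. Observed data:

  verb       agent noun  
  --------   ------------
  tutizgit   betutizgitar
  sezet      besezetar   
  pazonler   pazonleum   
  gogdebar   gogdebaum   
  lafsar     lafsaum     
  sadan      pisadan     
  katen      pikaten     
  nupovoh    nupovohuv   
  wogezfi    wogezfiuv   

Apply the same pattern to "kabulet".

sezet and pazonler both have last vowel 'e' yet inflect differently (besezetar, pazonleum), so the last vowel is not what conditions the rule; the final letter is.
"kabulet" ends in -t. The stems ending in -t (tutizgit → betutizgitar, sezet → besezetar) add be- … -ar around the stem.
So kabulet → bekabuletar.

bekabuletar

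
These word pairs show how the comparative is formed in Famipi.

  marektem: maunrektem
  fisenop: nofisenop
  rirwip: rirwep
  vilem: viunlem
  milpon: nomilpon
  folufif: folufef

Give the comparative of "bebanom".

nobebanom

"bebanom" has last vowel 'o'. The stems whose last vowel is 'o' (milpon → nomilpon, fisenop → nofisenop) add the prefix no-.
So bebanom → nobebanom.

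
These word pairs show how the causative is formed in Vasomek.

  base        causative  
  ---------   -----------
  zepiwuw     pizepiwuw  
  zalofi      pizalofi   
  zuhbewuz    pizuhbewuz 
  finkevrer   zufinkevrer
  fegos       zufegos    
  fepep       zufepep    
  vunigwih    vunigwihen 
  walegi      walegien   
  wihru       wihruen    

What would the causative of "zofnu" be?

pizofnu

"zofnu" begins with z-. The stems beginning with z- (zepiwuw → pizepiwuw, zalofi → pizalofi, zuhbewuz → pizuhbewuz) add the prefix pi-.
The other patterns: stems beginning with f- add the prefix zu-; stems beginning with v- or w- add -en.
So zofnu → pizofnu.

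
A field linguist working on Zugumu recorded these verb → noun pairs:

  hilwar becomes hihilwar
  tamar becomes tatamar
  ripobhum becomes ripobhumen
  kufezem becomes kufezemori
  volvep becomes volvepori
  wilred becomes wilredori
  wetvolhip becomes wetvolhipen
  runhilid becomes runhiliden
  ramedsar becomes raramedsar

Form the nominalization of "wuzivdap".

wuwuzivdap

runhilid and wilred both end in -d yet inflect differently (runhiliden, wilredori), so the final letter is not what conditions the rule; the last vowel is.
"wuzivdap" has last vowel 'a'. The stems whose last vowel is 'a' (ramedsar → raramedsar, tamar → tatamar, hilwar → hihilwar) repeat the first consonant+vowel as a prefix.
So wuzivdap → wuwuzivdap.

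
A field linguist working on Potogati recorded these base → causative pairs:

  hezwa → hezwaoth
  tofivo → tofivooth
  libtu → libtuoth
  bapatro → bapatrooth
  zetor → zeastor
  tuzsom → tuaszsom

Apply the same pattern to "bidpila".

tofivo and zetor both have last vowel 'o' yet inflect differently (tofivooth, zeastor), so the last vowel is not what conditions the rule; whether the stem ends in a vowel or a consonant is.
"bidpila" ends in a vowel. The stems ending in a vowel (hezwa → hezwaoth, tofivo → tofivooth, libtu → libtuoth) add -oth.
The other pattern: stems ending in a consonant insert -as- after the first vowel.
So bidpila → bidpilaoth.

bidpilaoth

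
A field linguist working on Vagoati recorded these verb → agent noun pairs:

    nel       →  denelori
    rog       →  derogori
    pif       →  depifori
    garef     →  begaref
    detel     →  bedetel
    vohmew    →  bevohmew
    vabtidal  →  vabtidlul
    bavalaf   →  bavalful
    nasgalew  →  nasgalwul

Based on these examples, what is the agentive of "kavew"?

pif and garef both end in -f yet inflect differently (depifori, begaref), so the final letter is not what conditions the rule; the number of vowels is.
"kavew" has 2 vowels. The stems with 2 vowels (garef → begaref, detel → bedetel, vohmew → bevohmew) add the prefix be-.
So kavew → bekavew.

bekavew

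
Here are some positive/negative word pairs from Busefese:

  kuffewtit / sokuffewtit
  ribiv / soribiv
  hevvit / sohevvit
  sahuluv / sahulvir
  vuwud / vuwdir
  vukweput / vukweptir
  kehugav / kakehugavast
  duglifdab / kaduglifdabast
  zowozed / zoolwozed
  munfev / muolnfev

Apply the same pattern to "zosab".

kazosabast

ribiv and sahuluv both end in -v yet inflect differently (soribiv, sahulvir), so the final letter is not what conditions the rule; the last vowel is.
"zosab" has last vowel 'a'. The stems whose last vowel is 'a' (kehugav → kakehugavast, duglifdab → kaduglifdabast) add ka- … -ast around the stem.
The other patterns: stems whose last vowel is 'i' add the prefix so-; stems whose last vowel is 'u' delete the last vowel and add -ir; stems whose last vowel is 'e' insert -ol- after the first vowel.
So zosab → kazosabast.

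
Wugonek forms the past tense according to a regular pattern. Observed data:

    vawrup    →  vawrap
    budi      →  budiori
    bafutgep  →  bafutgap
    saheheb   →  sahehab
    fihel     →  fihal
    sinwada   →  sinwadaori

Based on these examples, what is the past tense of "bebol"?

bebal

sinwada and saheheb both begin with s- yet inflect differently (sinwadaori, sahehab), so the first letter is not what conditions the rule; whether the stem ends in a vowel or a consonant is.
"bebol" ends in a consonant. The stems ending in a consonant (vawrup → vawrap, fihel → fihal, saheheb → sahehab) change the last vowel to 'a'.
So bebol → bebal.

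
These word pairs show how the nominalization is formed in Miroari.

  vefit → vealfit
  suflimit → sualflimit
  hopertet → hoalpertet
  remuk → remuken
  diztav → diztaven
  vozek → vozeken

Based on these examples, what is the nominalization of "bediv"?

hopertet and vozek both have last vowel 'e' yet inflect differently (hoalpertet, vozeken), so the last vowel is not what conditions the rule; the final letter is.
"bediv" ends in -v. The one such stem in the data (diztav → diztaven) adds -en, so the same rule applies.
So bediv → bediven.

bediven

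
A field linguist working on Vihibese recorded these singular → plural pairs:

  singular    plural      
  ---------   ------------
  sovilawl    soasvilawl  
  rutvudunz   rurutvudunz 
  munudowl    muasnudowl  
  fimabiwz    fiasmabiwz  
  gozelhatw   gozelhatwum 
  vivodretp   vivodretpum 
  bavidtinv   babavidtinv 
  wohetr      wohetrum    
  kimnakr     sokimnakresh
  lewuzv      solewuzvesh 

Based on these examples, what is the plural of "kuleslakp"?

sokuleslakpesh

rutvudunz and fimabiwz both end in -z yet inflect differently (rurutvudunz, fiasmabiwz), so the final letter is not what conditions the rule; the second-to-last letter is.
"kuleslakp" has second-to-last letter 'k'. The one such stem in the data (kimnakr → sokimnakresh) adds so- … -esh around the stem, so the same rule applies.
So kuleslakp → sokuleslakpesh.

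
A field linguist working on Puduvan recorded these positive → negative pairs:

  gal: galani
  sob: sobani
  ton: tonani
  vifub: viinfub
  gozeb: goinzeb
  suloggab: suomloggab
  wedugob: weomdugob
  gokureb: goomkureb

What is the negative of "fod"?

sob and vifub both end in -b yet inflect differently (sobani, viinfub), so the final letter is not what conditions the rule; the number of vowels is.
"fod" has 1 vowel. The stems with 1 vowel (gal → galani, sob → sobani, ton → tonani) add -ani.
The other patterns: stems with 2 vowels insert -in- after the first vowel; stems with 3 vowels insert -om- after the first vowel.
So fod → fodani.

fodani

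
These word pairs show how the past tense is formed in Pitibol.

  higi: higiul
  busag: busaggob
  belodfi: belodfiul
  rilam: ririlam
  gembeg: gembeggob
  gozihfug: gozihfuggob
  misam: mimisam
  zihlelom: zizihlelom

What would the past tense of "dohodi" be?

rilam and busag both have last vowel 'a' yet inflect differently (ririlam, busaggob), so the last vowel is not what conditions the rule; the final letter is.
"dohodi" ends in -i. The stems ending in -i (higi → higiul, belodfi → belodfiul) add -ul.
So dohodi → dohodiul.

dohodiul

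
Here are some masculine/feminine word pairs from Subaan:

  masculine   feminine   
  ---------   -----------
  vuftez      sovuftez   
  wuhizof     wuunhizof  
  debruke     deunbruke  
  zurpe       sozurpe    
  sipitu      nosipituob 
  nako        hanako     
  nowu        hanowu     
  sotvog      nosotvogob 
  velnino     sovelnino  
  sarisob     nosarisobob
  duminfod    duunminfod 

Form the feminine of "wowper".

nowu and sipitu both end in -u yet inflect differently (hanowu, nosipituob), so the final letter is not what conditions the rule; the first letter is.
"wowper" begins with w-. The one such stem in the data (wuhizof → wuunhizof) inserts -un- after the first vowel (as do debruke, duminfod), so the same rule applies.
The other patterns: stems beginning with n- add the prefix ha-; stems beginning with s- add no- … -ob around the stem; stems beginning with v- or z- add the prefix so-.
So wowper → wounwper.

wounwper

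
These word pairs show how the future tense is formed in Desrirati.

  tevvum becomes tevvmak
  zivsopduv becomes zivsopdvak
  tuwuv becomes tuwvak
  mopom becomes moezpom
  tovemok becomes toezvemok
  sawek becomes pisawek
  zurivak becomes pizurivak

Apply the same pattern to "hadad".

pihadad

tevvum and mopom both end in -m yet inflect differently (tevvmak, moezpom), so the final letter is not what conditions the rule; the last vowel is.
"hadad" has last vowel 'a'. The one such stem in the data (zurivak → pizurivak) adds the prefix pi-, so the same rule applies.
The other patterns: stems whose last vowel is 'u' delete the last vowel and add -ak; stems whose last vowel is 'o' insert -ez- after the first vowel.
So hadad → pihadad.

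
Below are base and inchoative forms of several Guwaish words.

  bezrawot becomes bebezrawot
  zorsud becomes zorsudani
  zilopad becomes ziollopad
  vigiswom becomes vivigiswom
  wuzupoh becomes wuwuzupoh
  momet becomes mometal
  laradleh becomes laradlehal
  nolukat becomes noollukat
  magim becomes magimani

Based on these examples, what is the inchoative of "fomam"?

foolmam

zorsud and zilopad both end in -d yet inflect differently (zorsudani, ziollopad), so the final letter is not what conditions the rule; the last vowel is.
"fomam" has last vowel 'a'. The stems whose last vowel is 'a' (nolukat → noollukat, zilopad → ziollopad) insert -ol- after the first vowel.
The other patterns: stems whose last vowel is 'i' or 'u' add -ani; stems whose last vowel is 'e' add -al; stems whose last vowel is 'o' repeat the first consonant+vowel as a prefix.
So fomam → foolmam.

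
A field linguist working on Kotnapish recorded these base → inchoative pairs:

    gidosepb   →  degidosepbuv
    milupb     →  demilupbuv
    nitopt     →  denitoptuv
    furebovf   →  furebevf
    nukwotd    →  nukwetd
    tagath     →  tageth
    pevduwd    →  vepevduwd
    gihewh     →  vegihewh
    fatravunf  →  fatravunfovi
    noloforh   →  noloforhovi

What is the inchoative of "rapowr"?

nukwotd and pevduwd both end in -d yet inflect differently (nukwetd, vepevduwd), so the final letter is not what conditions the rule; the second-to-last letter is.
"rapowr" has second-to-last letter 'w'. The stems whose second-to-last letter is 'w' (pevduwd → vepevduwd, gihewh → vegihewh) add the prefix ve-.
The other patterns: stems whose second-to-last letter is 'p' add de- … -uv around the stem; stems whose second-to-last letter is 't' or 'v' change the last vowel to 'e'; stems whose second-to-last letter is 'n' or 'r' add -ovi.
So rapowr → verapowr.

verapowr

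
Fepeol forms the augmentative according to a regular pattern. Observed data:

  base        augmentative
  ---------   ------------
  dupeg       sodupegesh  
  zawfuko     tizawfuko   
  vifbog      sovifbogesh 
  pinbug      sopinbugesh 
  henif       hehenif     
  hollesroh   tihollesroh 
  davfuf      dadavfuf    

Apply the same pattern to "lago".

"lago" ends in -o. The one such stem in the data (zawfuko → tizawfuko) adds the prefix ti-, so the same rule applies.
The other patterns: stems ending in -g add so- … -esh around the stem; stems ending in -f repeat the first consonant+vowel as a prefix.
So lago → tilago.

tilago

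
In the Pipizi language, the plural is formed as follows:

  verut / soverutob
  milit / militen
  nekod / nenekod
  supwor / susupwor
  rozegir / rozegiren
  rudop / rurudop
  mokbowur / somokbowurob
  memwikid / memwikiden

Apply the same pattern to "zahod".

rozegir and mokbowur both end in -r yet inflect differently (rozegiren, somokbowurob), so the final letter is not what conditions the rule; the last vowel is.
"zahod" has last vowel 'o'. The stems whose last vowel is 'o' (rudop → rurudop, supwor → susupwor, nekod → nenekod) repeat the first consonant+vowel as a prefix.
So zahod → zazahod.

zazahod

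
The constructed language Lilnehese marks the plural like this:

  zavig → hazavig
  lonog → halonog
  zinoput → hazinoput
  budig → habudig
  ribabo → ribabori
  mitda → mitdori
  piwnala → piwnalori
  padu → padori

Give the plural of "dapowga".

lonog and ribabo both have last vowel 'o' yet inflect differently (halonog, ribabori), so the last vowel is not what conditions the rule; whether the stem ends in a vowel or a consonant is.
"dapowga" ends in a vowel. The stems ending in a vowel (ribabo → ribabori, mitda → mitdori, piwnala → piwnalori) drop the final letter and add -ori.
The other pattern: stems ending in a consonant add the prefix ha-.
So dapowga → dapowgori.

dapowgori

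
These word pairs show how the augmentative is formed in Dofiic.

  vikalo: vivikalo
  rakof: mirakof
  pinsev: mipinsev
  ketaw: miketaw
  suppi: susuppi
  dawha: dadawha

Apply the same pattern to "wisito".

rakof and vikalo both have last vowel 'o' yet inflect differently (mirakof, vivikalo), so the last vowel is not what conditions the rule; whether the stem ends in a vowel or a consonant is.
"wisito" ends in a vowel. The stems ending in a vowel (vikalo → vivikalo, dawha → dadawha, suppi → susuppi) repeat the first consonant+vowel as a prefix.
So wisito → wiwisito.

wiwisito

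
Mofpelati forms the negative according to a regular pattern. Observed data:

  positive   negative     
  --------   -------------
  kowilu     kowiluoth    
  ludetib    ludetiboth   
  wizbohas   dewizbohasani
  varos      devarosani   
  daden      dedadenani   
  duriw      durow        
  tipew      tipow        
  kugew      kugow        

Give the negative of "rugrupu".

ludetib and duriw both have last vowel 'i' yet inflect differently (ludetiboth, durow), so the last vowel is not what conditions the rule; the final letter is.
"rugrupu" ends in -u. The one such stem in the data (kowilu → kowiluoth) adds -oth, so the same rule applies.
The other patterns: stems ending in -n or -s add de- … -ani around the stem; stems ending in -w change the last vowel to 'o'.
So rugrupu → rugrupuoth.

rugrupuoth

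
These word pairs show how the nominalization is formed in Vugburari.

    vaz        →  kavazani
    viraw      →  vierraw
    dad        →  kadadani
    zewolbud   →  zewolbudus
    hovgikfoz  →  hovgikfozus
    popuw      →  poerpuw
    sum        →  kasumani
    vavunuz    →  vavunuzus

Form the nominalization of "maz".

kamazani

dad and zewolbud both end in -d yet inflect differently (kadadani, zewolbudus), so the final letter is not what conditions the rule; the number of vowels is.
"maz" has 1 vowel. The stems with 1 vowel (dad → kadadani, vaz → kavazani, sum → kasumani) add ka- … -ani around the stem.
The other patterns: stems with 2 vowels insert -er- after the first vowel; stems with 3 vowels add -us.
So maz → kamazani.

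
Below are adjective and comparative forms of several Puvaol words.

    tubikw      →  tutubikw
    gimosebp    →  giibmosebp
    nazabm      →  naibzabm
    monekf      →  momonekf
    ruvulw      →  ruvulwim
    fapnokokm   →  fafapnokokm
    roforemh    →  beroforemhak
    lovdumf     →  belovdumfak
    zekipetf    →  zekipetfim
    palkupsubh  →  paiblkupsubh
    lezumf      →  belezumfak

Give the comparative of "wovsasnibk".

woibvsasnibk

palkupsubh and roforemh both end in -h yet inflect differently (paiblkupsubh, beroforemhak), so the final letter is not what conditions the rule; the second-to-last letter is.
"wovsasnibk" has second-to-last letter 'b'. The stems whose second-to-last letter is 'b' (gimosebp → giibmosebp, palkupsubh → paiblkupsubh, nazabm → naibzabm) insert -ib- after the first vowel.
So wovsasnibk → woibvsasnibk.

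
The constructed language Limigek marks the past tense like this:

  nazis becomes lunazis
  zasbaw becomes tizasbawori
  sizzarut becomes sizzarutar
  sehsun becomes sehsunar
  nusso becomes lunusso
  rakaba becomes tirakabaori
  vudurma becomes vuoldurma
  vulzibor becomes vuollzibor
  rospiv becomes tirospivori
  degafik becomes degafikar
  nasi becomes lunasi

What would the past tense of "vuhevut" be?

vuolhevut

"vuhevut" begins with v-. The stems beginning with v- (vudurma → vuoldurma, vulzibor → vuollzibor) insert -ol- after the first vowel.
So vuhevut → vuolhevut.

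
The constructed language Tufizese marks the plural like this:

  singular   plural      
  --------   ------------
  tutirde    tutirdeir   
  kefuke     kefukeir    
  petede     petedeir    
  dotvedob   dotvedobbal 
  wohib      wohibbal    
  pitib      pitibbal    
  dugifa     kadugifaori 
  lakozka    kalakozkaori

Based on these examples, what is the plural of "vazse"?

petede and pitib both begin with p- yet inflect differently (petedeir, pitibbal), so the first letter is not what conditions the rule; the final letter is.
"vazse" ends in -e. The stems ending in -e (tutirde → tutirdeir, kefuke → kefukeir, petede → petedeir) add -ir.
The other patterns: stems ending in -b double the final consonant and add -al; stems ending in -a add ka- … -ori around the stem.
So vazse → vazseir.

vazseir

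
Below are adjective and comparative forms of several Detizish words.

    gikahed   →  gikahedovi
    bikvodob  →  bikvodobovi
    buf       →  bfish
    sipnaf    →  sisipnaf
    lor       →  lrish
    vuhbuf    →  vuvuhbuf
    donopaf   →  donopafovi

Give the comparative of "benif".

buf and vuhbuf both end in -f yet inflect differently (bfish, vuvuhbuf), so the final letter is not what conditions the rule; the number of vowels is.
"benif" has 2 vowels. The stems with 2 vowels (vuhbuf → vuvuhbuf, sipnaf → sisipnaf) repeat the first consonant+vowel as a prefix.
The other patterns: stems with 1 vowel delete the last vowel and add -ish; stems with 3 vowels add -ovi.
So benif → bebenif.

bebenif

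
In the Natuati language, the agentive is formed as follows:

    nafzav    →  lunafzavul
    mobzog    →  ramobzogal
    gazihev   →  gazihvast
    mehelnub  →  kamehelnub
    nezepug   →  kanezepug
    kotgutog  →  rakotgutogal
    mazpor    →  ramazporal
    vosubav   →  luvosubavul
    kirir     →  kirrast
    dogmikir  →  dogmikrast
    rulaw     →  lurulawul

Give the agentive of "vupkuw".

kavupkuw

"vupkuw" has last vowel 'u'. The stems whose last vowel is 'u' (nezepug → kanezepug, mehelnub → kamehelnub) add the prefix ka-.
The other patterns: stems whose last vowel is 'o' add ra- … -al around the stem; stems whose last vowel is 'a' add lu- … -ul around the stem; stems whose last vowel is 'e' or 'i' delete the last vowel and add -ast.
So vupkuw → kavupkuw.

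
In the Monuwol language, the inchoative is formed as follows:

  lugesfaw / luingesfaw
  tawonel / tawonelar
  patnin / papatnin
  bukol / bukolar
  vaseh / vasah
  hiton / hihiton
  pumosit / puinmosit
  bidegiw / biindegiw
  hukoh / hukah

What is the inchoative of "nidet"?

hukoh and hiton both have last vowel 'o' yet inflect differently (hukah, hihiton), so the last vowel is not what conditions the rule; the final letter is.
"nidet" ends in -t. The one such stem in the data (pumosit → puinmosit) inserts -in- after the first vowel (as do lugesfaw, bidegiw), so the same rule applies.
So nidet → niindet.

niindet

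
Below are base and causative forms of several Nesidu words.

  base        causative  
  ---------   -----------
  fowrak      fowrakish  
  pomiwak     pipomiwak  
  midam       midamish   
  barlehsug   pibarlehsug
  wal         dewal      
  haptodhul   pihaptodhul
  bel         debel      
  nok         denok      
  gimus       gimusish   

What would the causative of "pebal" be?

nok and fowrak both end in -k yet inflect differently (denok, fowrakish), so the final letter is not what conditions the rule; the number of vowels is.
"pebal" has 2 vowels. The stems with 2 vowels (midam → midamish, gimus → gimusish, fowrak → fowrakish) add -ish.
The other patterns: stems with 1 vowel add the prefix de-; stems with 3 vowels add the prefix pi-.
So pebal → pebalish.

pebalish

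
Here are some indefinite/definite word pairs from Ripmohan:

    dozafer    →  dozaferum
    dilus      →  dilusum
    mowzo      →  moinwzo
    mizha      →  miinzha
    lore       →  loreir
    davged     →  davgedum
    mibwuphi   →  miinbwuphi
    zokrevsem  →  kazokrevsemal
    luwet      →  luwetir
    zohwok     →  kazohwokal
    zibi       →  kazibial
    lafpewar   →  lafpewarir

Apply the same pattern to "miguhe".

dozafer and lafpewar both end in -r yet inflect differently (dozaferum, lafpewarir), so the final letter is not what conditions the rule; the first letter is.
"miguhe" begins with m-. The stems beginning with m- (mibwuphi → miinbwuphi, mizha → miinzha, mowzo → moinwzo) insert -in- after the first vowel.
So miguhe → miinguhe.

miinguhe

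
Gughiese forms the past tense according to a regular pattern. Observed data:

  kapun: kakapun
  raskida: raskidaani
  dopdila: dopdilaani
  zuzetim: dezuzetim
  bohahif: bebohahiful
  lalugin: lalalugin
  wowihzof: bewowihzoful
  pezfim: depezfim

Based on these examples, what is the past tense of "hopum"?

lalugin and pezfim both have last vowel 'i' yet inflect differently (lalalugin, depezfim), so the last vowel is not what conditions the rule; the final letter is.
"hopum" ends in -m. The stems ending in -m (pezfim → depezfim, zuzetim → dezuzetim) add the prefix de-.
The other patterns: stems ending in -n repeat the first consonant+vowel as a prefix; stems ending in -a add -ani; stems ending in -f add be- … -ul around the stem.
So hopum → dehopum.

dehopum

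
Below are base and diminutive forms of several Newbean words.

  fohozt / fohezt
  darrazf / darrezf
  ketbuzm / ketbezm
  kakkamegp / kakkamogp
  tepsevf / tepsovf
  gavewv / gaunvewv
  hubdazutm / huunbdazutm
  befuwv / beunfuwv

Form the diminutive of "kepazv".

"kepazv" has second-to-last letter 'z'. The stems whose second-to-last letter is 'z' (fohozt → fohezt, darrazf → darrezf, ketbuzm → ketbezm) change the last vowel to 'e'.
The other patterns: stems whose second-to-last letter is 'g' or 'v' change the last vowel to 'o'; stems whose second-to-last letter is 't' or 'w' insert -un- after the first vowel.
So kepazv → kepezv.

kepezv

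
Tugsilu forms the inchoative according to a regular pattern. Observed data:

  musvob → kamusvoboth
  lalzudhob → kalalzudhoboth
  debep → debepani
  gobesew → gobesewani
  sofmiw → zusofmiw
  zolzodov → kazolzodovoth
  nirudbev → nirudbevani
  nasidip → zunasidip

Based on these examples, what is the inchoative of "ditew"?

ditewani

sofmiw and gobesew both end in -w yet inflect differently (zusofmiw, gobesewani), so the final letter is not what conditions the rule; the last vowel is.
"ditew" has last vowel 'e'. The stems whose last vowel is 'e' (gobesew → gobesewani, debep → debepani, nirudbev → nirudbevani) add -ani.
The other patterns: stems whose last vowel is 'i' add the prefix zu-; stems whose last vowel is 'o' add ka- … -oth around the stem.
So ditew → ditewani.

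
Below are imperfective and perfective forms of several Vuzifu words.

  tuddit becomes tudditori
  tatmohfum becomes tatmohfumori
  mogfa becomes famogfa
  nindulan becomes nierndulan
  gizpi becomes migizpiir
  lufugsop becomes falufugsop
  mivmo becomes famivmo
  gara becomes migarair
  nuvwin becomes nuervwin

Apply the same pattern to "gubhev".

gara and mogfa both end in -a yet inflect differently (migarair, famogfa), so the final letter is not what conditions the rule; the first letter is.
"gubhev" begins with g-. The stems beginning with g- (gara → migarair, gizpi → migizpiir) add mi- … -ir around the stem.
So gubhev → migubhevir.

migubhevir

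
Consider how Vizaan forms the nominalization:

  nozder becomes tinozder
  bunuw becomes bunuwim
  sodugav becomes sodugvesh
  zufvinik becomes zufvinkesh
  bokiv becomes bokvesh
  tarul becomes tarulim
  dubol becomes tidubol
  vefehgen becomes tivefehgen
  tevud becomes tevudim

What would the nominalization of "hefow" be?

tihefow

dubol and tarul both end in -l yet inflect differently (tidubol, tarulim), so the final letter is not what conditions the rule; the last vowel is.
"hefow" has last vowel 'o'. The one such stem in the data (dubol → tidubol) adds the prefix ti-, so the same rule applies.
The other patterns: stems whose last vowel is 'u' add -im; stems whose last vowel is 'a' or 'i' delete the last vowel and add -esh.
So hefow → tihefow.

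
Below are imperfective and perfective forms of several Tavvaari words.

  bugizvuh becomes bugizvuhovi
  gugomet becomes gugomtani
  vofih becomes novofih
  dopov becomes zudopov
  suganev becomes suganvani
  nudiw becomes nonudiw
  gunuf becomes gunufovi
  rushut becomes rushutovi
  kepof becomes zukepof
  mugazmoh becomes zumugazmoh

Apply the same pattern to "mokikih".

nomokikih

gugomet and rushut both end in -t yet inflect differently (gugomtani, rushutovi), so the final letter is not what conditions the rule; the last vowel is.
"mokikih" has last vowel 'i'. The stems whose last vowel is 'i' (vofih → novofih, nudiw → nonudiw) add the prefix no-.
The other patterns: stems whose last vowel is 'e' delete the last vowel and add -ani; stems whose last vowel is 'u' add -ovi; stems whose last vowel is 'o' add the prefix zu-.
So mokikih → nomokikih.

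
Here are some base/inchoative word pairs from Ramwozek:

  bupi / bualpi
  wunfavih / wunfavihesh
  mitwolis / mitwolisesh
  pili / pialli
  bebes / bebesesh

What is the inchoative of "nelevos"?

nelevosesh

"nelevos" ends in a consonant. The stems ending in a consonant (bebes → bebesesh, wunfavih → wunfavihesh, mitwolis → mitwolisesh) add -esh.
So nelevos → nelevosesh.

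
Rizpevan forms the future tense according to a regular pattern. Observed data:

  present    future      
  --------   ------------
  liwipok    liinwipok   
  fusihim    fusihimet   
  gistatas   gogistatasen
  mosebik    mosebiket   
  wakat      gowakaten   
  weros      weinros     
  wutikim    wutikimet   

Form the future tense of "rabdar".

"rabdar" has last vowel 'a'. The stems whose last vowel is 'a' (wakat → gowakaten, gistatas → gogistatasen) add go- … -en around the stem.
So rabdar → gorabdaren.

gorabdaren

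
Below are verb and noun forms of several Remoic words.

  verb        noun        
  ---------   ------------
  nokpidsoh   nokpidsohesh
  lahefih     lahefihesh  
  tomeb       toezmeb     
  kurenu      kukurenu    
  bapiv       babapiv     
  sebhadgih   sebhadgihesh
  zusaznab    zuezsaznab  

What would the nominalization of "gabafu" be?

lahefih and bapiv both have last vowel 'i' yet inflect differently (lahefihesh, babapiv), so the last vowel is not what conditions the rule; the final letter is.
"gabafu" ends in -u. The one such stem in the data (kurenu → kukurenu) repeats the first consonant+vowel as a prefix (as does bapiv), so the same rule applies.
The other patterns: stems ending in -h add -esh; stems ending in -b insert -ez- after the first vowel.
So gabafu → gagabafu.

gagabafu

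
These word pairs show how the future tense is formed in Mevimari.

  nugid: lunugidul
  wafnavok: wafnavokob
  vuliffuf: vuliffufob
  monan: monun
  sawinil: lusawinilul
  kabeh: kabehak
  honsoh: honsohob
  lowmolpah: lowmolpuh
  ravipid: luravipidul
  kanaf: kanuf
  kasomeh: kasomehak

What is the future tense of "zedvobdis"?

honsoh and kabeh both end in -h yet inflect differently (honsohob, kabehak), so the final letter is not what conditions the rule; the last vowel is.
"zedvobdis" has last vowel 'i'. The stems whose last vowel is 'i' (nugid → lunugidul, ravipid → luravipidul, sawinil → lusawinilul) add lu- … -ul around the stem.
So zedvobdis → luzedvobdisul.

luzedvobdisul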